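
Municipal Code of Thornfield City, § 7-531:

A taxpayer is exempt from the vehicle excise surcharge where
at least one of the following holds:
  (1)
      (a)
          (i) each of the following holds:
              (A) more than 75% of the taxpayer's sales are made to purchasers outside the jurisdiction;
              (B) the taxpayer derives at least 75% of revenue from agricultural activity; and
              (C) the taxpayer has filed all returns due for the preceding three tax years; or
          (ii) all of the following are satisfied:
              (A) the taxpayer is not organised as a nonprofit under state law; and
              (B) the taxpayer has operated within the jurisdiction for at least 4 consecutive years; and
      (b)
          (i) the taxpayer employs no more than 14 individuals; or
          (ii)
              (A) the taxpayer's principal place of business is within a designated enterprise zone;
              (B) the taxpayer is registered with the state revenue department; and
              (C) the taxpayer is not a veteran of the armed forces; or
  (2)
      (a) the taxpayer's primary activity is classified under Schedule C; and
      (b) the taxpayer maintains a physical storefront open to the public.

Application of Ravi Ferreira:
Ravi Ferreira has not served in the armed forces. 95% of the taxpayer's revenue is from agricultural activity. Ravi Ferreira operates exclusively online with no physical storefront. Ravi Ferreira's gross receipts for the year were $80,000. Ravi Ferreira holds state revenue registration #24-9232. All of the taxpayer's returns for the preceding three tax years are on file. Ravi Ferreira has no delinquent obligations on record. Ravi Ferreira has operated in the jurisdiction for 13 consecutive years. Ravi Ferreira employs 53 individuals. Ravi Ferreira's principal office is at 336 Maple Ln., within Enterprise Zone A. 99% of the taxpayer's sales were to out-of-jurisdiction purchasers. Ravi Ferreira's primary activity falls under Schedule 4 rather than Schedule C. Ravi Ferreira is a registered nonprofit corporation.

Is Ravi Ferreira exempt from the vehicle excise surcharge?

(A) >75% out-of-jur. sales — satisfied.
(B) ≥75% agricultural — met.
(C) returns current — satisfied.
(i) = T AND T AND T = true.
(A) not (nonprofit) — not met.
(B) ≥ 4 yrs in jurisdiction — holds.
(ii) = F AND T = false.
So (a) is satisfied (T OR F).
(i) ≤ 14 employees — not met.
(A) in enterprise zone — holds.
(B) state-registered — holds.
(C) not (veteran) — satisfied.
So (ii) is satisfied (T AND T AND T).
(b): F OR T → true.
(1) = T AND T = true.
(a) Schedule C activity — not satisfied.
(b) has storefront — fails.
(2) = F AND F = false.
Overall: T OR F → true.

Yes — exempt.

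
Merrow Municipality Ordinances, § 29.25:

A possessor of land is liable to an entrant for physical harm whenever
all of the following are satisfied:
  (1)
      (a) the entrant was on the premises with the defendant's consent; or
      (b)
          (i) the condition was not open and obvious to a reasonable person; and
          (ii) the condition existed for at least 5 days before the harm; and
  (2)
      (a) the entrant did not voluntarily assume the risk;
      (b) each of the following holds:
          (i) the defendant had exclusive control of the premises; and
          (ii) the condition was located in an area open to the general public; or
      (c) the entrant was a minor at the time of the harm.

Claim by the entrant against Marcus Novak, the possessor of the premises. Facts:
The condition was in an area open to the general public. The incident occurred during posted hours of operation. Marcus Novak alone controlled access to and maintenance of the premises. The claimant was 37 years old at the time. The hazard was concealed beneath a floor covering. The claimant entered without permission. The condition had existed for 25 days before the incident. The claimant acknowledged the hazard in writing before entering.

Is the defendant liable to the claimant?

(a) consent to enter — fails.
(i) not open/obvious — met.
(ii) condition ≥5 days old — met.
(b) = T AND T = true.
So (1) is satisfied (F OR T).
(a) no assumed risk — not met.
(i) exclusive control — holds.
(ii) public area — holds.
(b) = T AND T = true.
(c) entrant a minor — fails.
(2): F OR T OR F → true.
Overall = T AND T = true.

Yes — liable.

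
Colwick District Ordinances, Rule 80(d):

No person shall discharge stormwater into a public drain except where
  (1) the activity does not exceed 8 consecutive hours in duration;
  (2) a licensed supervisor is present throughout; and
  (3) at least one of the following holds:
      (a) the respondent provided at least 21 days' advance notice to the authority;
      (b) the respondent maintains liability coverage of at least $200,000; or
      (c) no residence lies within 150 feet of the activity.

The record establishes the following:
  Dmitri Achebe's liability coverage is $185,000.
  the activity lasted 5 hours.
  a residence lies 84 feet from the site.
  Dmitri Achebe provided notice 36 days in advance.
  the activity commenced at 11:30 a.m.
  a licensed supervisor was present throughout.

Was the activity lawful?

Yes — lawful.

(1) ≤ 8 hrs duration — satisfied.
(2) supervisor present — holds.
(a) ≥21 days' notice — met.
(b) coverage ≥ $200,000 — not met.
(c) no residence in 150 ft — not met.
(3) = T OR F OR F = true.
Overall = T AND T AND T = true.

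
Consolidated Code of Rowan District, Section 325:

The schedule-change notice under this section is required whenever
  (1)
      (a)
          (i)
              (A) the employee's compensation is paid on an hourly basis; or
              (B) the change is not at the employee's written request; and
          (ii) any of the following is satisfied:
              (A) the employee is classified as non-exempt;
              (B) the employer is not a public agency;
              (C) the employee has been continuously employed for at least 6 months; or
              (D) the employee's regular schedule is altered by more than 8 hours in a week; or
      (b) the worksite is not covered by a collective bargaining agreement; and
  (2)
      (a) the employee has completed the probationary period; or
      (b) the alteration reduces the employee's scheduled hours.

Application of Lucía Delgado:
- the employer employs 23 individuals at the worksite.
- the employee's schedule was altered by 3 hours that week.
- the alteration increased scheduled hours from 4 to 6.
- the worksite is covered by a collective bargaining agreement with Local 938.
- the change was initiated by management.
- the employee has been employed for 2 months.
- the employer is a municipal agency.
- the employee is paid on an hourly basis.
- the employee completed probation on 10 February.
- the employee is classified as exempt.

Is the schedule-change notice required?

No — not required.

(A) hourly-paid — satisfied.
(B) not employee-requested — met.
So (i) is satisfied (T OR T).
(A) non-exempt — not satisfied.
(B) not (public agency) — fails.
(C) tenure ≥ 6 mo. — fails.
(D) schedule shift > 8h — fails.
So (ii) is not satisfied (F OR F OR F OR F).
(a): T AND F → false.
(b) no CBA — fails.
So (1) is not satisfied (F OR F).
(a) past probation — met.
(b) hours reduced — not satisfied.
So (2) is satisfied (T OR F).
So Overall is not satisfied (F AND T).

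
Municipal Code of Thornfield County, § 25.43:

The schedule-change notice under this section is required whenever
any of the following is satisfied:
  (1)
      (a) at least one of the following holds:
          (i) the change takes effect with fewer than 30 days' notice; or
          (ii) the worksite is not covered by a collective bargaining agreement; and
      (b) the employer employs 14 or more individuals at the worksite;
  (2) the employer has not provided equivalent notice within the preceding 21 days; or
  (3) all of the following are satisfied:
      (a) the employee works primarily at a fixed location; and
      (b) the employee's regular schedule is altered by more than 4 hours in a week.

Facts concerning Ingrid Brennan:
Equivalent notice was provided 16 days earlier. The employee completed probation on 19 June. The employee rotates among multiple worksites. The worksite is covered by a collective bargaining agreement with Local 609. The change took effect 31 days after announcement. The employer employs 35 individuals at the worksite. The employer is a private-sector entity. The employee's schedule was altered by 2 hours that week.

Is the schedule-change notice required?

No — not required.

(i) < 30 days' notice — fails.
(ii) no CBA — fails.
(a): F OR F → false.
(b) ≥ 14 at site — satisfied.
(1) = F AND T = false.
(2) no recent notice — not met.
(a) fixed location — fails.
(b) schedule shift > 4h — not satisfied.
(3): F AND F → false.
Overall = F OR F OR F = false.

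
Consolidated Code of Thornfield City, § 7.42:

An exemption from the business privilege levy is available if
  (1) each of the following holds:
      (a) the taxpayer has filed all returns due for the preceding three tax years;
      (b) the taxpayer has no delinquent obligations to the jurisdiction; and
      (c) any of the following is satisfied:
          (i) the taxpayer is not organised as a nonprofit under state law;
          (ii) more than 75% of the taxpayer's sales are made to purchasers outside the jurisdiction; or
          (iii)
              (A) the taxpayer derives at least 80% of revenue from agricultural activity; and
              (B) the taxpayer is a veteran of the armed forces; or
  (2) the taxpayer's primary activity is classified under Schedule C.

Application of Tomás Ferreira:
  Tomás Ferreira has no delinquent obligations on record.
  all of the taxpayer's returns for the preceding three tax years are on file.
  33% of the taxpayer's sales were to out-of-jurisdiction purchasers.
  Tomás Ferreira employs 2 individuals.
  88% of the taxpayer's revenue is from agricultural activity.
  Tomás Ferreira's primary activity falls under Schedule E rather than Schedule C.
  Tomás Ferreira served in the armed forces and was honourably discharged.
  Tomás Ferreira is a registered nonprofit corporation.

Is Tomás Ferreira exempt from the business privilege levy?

Yes — exempt.

(a) returns current — met.
(b) no delinquency — holds.
(i) not (nonprofit) — not met.
(ii) >75% out-of-jur. sales — not met.
(A) ≥80% agricultural — met.
(B) veteran — holds.
So (iii) is satisfied (T AND T).
(c) = F OR F OR T = true.
(1): T AND T AND T → true.
(2) Schedule C activity — fails.
Overall: T OR F → true.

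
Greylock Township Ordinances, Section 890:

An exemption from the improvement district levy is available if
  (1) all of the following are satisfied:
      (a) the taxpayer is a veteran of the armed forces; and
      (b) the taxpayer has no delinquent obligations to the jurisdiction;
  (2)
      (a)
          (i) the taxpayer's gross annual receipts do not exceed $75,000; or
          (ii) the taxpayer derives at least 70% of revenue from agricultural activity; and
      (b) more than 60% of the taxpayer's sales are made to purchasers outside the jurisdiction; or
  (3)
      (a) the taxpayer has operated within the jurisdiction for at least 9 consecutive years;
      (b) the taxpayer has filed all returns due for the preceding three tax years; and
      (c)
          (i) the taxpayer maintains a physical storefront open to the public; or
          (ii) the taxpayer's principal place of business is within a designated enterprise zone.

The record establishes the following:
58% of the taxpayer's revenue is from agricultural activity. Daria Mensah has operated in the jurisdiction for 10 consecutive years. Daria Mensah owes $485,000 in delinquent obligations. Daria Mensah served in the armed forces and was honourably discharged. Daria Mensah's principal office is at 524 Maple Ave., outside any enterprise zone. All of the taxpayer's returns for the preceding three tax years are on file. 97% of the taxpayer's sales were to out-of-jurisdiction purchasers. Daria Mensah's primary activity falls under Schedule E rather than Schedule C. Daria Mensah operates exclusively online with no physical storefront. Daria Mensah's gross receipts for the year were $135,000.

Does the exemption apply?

No — not exempt.

(a) veteran — met.
(b) no delinquency — not met.
(1): T AND F → false.
(i) receipts ≤ $75,000 — not met.
(ii) ≥70% agricultural — fails.
(a) = F OR F = false.
(b) >60% out-of-jur. sales — holds.
(2) = F AND T = false.
(a) ≥ 9 yrs in jurisdiction — met.
(b) returns current — holds.
(i) has storefront — not satisfied.
(ii) in enterprise zone — not satisfied.
So (c) is not satisfied (F OR F).
(3): T AND T AND F → false.
Overall: F OR F OR F → false.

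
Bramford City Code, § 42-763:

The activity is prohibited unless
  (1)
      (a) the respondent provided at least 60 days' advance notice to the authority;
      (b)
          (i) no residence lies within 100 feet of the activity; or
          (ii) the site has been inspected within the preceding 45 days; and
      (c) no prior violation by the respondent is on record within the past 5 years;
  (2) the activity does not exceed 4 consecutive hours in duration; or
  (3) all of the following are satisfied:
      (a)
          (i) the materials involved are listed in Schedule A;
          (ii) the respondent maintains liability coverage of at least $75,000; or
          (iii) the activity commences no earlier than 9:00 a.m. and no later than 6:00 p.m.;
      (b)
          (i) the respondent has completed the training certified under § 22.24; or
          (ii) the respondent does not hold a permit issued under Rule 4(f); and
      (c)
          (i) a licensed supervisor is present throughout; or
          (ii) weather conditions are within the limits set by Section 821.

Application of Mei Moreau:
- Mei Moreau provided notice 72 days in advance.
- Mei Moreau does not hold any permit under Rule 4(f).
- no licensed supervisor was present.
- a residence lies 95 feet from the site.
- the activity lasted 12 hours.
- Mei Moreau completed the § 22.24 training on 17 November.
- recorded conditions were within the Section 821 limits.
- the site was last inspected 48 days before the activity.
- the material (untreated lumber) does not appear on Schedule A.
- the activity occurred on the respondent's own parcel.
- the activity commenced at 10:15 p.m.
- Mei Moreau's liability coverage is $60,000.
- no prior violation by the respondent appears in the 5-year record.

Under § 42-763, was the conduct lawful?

No — unlawful.

(a) ≥60 days' notice — holds.
(i) no residence in 100 ft — fails.
(ii) site inspected — not met.
So (b) is not satisfied (F OR F).
(c) no prior violation — met.
(1) = T AND F AND T = false.
(2) ≤ 4 hrs duration — not met.
(i) Schedule A material — not satisfied.
(ii) coverage ≥ $75,000 — not satisfied.
(iii) start within hours — fails.
So (a) is not satisfied (F OR F OR F).
(i) training certified — met.
(ii) not (holds permit) — satisfied.
(b) = T OR T = true.
(i) supervisor present — fails.
(ii) weather ok — met.
(c) = F OR T = true.
So (3) is not satisfied (F AND T AND T).
So Overall is not satisfied (F OR F OR F).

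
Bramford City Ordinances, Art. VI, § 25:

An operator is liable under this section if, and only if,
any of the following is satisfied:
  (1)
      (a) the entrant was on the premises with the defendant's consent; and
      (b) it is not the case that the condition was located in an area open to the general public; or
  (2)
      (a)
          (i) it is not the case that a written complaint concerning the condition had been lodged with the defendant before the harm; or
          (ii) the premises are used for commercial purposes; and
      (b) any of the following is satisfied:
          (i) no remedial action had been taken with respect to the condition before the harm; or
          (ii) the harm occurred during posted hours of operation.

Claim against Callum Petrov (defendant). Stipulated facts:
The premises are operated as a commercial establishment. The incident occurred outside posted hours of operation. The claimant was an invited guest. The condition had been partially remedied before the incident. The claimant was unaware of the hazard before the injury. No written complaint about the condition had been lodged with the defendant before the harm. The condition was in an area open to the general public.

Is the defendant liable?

(a) consent to enter — holds.
(b) not (public area) — not satisfied.
(1): T AND F → false.
(i) not (complaint lodged) — holds.
(ii) commercial use — met.
So (a) is satisfied (T OR T).
(i) no remedial action — not met.
(ii) during posted hours — fails.
So (b) is not satisfied (F OR F).
(2) = T AND F = false.
Overall = F OR F = false.

No — not liable.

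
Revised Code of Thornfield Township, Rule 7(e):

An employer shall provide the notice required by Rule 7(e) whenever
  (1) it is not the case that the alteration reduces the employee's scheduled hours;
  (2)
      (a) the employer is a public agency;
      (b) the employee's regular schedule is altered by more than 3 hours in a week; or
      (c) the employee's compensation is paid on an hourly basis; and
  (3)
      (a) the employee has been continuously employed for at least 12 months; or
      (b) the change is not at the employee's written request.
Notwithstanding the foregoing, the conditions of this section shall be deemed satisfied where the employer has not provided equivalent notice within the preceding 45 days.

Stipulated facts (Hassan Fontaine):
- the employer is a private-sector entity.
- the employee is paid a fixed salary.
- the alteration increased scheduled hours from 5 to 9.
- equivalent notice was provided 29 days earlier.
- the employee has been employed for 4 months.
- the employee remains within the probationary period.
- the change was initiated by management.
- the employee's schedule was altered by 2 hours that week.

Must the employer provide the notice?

No — not required.

(1) not (hours reduced) — met.
(a) public agency — fails.
(b) schedule shift > 3h — not satisfied.
(c) hourly-paid — not satisfied.
(2): F OR F OR F → false.
(a) tenure ≥ 12 mo. — fails.
(b) not employee-requested — satisfied.
(3): F OR T → true.
Overall = T AND F AND T = false.
Exception (no recent notice) — not satisfied.
Result: main false OR exception false → false.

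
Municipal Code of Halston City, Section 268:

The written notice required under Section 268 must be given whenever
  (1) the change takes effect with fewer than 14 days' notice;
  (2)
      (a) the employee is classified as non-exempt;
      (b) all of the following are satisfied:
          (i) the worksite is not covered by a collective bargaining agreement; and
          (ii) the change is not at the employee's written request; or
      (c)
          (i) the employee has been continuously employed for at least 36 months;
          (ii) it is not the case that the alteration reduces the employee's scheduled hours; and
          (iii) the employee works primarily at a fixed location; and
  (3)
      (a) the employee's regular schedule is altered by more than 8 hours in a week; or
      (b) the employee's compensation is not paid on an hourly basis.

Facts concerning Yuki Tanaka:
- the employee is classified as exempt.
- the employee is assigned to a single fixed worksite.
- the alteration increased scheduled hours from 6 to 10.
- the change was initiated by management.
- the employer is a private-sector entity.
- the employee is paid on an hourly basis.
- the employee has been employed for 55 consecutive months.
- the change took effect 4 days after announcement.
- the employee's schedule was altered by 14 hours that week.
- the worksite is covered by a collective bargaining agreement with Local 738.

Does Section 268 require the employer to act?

(1) < 14 days' notice — met.
(a) non-exempt — not met.
(i) no CBA — fails.
(ii) not employee-requested — holds.
So (b) is not satisfied (F AND T).
(i) tenure ≥ 36 mo. — holds.
(ii) not (hours reduced) — satisfied.
(iii) fixed location — satisfied.
(c) = T AND T AND T = true.
(2) = F OR F OR T = true.
(a) schedule shift > 8h — satisfied.
(b) not (hourly-paid) — fails.
So (3) is satisfied (T OR F).
Overall = T AND T AND T = true.

Yes — required.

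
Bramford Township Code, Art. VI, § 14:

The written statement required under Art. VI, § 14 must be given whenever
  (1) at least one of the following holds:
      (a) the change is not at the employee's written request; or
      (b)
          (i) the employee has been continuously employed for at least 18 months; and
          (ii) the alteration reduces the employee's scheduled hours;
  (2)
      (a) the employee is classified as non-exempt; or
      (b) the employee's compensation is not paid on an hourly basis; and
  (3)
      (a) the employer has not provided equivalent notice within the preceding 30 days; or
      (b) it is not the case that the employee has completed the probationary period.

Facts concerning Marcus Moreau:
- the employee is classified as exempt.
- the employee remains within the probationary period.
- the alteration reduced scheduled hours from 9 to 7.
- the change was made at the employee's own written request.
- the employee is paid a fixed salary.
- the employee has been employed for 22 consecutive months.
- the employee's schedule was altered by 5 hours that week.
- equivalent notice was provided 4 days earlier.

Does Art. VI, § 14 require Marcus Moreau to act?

Yes — required.

(a) not employee-requested — not met.
(i) tenure ≥ 18 mo. — met.
(ii) hours reduced — satisfied.
So (b) is satisfied (T AND T).
(1) = F OR T = true.
(a) non-exempt — not satisfied.
(b) not (hourly-paid) — satisfied.
(2): F OR T → true.
(a) no recent notice — fails.
(b) not (past probation) — met.
(3): F OR T → true.
Overall: T AND T AND T → true.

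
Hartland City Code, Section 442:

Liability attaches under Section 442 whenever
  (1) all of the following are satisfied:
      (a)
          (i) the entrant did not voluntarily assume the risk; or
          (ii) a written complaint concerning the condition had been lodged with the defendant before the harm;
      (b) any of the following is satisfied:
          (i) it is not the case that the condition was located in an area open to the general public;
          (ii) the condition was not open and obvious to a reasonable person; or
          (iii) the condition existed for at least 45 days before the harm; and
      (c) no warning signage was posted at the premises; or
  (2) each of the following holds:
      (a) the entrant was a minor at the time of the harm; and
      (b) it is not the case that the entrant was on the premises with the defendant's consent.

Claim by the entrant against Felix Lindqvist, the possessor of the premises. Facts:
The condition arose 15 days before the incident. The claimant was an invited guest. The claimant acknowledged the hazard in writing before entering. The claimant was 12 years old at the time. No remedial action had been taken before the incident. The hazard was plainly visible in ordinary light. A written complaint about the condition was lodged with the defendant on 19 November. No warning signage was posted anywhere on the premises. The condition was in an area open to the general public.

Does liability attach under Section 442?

No — not liable.

(i) no assumed risk — fails.
(ii) complaint lodged — met.
(a): F OR T → true.
(i) not (public area) — fails.
(ii) not open/obvious — not met.
(iii) condition ≥45 days old — fails.
So (b) is not satisfied (F OR F OR F).
(c) no signage posted — holds.
So (1) is not satisfied (T AND F AND T).
(a) entrant a minor — met.
(b) not (consent to enter) — not met.
(2): T AND F → false.
So Overall is not satisfied (F OR F).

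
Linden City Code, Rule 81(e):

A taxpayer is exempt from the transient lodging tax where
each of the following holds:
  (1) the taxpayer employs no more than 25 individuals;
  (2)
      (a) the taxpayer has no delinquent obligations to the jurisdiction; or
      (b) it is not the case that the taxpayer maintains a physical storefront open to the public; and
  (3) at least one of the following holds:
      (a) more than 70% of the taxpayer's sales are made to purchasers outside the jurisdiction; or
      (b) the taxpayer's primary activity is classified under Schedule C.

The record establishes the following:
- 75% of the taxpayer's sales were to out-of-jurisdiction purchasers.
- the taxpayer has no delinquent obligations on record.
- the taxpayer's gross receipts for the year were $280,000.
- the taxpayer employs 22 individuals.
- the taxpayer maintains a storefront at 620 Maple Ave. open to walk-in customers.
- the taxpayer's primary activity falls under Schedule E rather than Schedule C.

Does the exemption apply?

Yes — exempt.

(1) ≤ 25 employees — met.
(a) no delinquency — satisfied.
(b) not (has storefront) — fails.
So (2) is satisfied (T OR F).
(a) >70% out-of-jur. sales — satisfied.
(b) Schedule C activity — not satisfied.
(3): T OR F → true.
So Overall is satisfied (T AND T AND T).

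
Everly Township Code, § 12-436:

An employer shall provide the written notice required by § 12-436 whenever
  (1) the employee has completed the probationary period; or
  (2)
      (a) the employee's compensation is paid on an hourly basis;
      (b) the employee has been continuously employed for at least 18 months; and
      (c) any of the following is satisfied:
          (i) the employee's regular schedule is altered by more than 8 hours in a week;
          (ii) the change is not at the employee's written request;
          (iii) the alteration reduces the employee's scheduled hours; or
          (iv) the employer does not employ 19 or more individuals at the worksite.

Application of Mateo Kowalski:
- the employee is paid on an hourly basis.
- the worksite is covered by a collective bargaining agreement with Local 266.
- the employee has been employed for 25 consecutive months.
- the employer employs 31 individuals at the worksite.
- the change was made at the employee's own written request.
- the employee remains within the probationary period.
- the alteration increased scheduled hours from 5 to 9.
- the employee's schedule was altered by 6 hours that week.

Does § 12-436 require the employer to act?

No — not required.

(1) past probation — not met.
(a) hourly-paid — satisfied.
(b) tenure ≥ 18 mo. — holds.
(i) schedule shift > 8h — not met.
(ii) not employee-requested — not satisfied.
(iii) hours reduced — fails.
(iv) not (≥ 19 at site) — fails.
So (c) is not satisfied (F OR F OR F OR F).
So (2) is not satisfied (T AND T AND F).
Overall = F OR F = false.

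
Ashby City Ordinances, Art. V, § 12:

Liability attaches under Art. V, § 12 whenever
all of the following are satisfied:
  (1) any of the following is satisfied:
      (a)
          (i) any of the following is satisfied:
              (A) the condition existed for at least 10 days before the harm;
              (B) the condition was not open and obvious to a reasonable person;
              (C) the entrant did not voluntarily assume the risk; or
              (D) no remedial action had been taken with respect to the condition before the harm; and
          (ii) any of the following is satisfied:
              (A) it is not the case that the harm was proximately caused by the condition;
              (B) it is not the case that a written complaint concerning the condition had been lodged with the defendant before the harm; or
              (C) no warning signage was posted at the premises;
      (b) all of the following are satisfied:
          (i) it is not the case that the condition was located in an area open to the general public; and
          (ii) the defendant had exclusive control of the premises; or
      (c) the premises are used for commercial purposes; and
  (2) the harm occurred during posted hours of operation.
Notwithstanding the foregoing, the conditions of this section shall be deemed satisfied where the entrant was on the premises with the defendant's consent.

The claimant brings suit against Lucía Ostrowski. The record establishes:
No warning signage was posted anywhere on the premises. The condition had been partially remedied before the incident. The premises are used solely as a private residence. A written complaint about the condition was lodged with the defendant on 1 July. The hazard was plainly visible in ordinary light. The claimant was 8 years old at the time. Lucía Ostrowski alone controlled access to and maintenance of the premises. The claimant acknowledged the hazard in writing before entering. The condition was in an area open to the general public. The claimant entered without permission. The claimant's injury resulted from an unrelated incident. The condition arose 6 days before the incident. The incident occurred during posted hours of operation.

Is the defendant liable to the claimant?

No — not liable.

(A) condition ≥10 days old — not met.
(B) not open/obvious — not met.
(C) no assumed risk — fails.
(D) no remedial action — not met.
(i) = F OR F OR F OR F = false.
(A) not (proximate cause) — met.
(B) not (complaint lodged) — fails.
(C) no signage posted — holds.
(ii): T OR F OR T → true.
(a) = F AND T = false.
(i) not (public area) — fails.
(ii) exclusive control — satisfied.
(b): F AND T → false.
(c) commercial use — not met.
So (1) is not satisfied (F OR F OR F).
(2) during posted hours — met.
Overall: F AND T → false.
Exception (consent to enter) — not satisfied.
Result: main false OR exception false → false.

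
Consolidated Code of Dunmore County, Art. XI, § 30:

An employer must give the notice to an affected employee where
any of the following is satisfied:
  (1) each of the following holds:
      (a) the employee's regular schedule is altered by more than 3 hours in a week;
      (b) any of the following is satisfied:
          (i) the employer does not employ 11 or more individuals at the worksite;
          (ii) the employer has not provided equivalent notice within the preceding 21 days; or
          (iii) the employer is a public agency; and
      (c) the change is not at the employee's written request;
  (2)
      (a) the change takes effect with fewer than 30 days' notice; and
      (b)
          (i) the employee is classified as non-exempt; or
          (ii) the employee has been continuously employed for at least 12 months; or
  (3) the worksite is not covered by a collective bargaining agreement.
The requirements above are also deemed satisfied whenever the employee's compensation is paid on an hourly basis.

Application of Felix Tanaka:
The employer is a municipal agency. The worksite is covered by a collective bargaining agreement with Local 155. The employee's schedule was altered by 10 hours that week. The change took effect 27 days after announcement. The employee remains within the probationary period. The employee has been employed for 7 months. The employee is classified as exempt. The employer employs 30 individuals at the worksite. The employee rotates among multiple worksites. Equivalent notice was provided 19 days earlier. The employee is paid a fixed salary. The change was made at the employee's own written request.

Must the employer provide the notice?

(a) schedule shift > 3h — met.
(i) not (≥ 11 at site) — not satisfied.
(ii) no recent notice — not met.
(iii) public agency — holds.
So (b) is satisfied (F OR F OR T).
(c) not employee-requested — fails.
(1): T AND T AND F → false.
(a) < 30 days' notice — met.
(i) non-exempt — fails.
(ii) tenure ≥ 12 mo. — fails.
(b) = F OR F = false.
(2): T AND F → false.
(3) no CBA — not satisfied.
So Overall is not satisfied (F OR F OR F).
Exception (hourly-paid) — not satisfied.
Result: main false OR exception false → false.

No — not required.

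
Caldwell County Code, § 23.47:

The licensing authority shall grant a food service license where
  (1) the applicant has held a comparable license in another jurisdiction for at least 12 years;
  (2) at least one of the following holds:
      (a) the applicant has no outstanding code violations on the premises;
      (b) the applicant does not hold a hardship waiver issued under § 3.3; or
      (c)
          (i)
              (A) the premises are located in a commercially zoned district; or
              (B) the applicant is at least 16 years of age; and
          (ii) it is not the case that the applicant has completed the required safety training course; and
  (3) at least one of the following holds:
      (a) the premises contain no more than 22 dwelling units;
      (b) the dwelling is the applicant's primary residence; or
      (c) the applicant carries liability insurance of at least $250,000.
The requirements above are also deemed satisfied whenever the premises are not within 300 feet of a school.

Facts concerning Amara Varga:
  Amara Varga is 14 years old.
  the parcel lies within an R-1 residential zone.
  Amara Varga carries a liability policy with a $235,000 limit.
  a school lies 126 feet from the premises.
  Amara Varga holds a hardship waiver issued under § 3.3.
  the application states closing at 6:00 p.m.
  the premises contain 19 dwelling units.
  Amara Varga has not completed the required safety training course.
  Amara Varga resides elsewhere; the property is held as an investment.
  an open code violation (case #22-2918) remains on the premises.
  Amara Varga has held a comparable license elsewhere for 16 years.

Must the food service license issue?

No — denied.

(1) prior license ≥ 12 yr — holds.
(a) no code violations — fails.
(b) not (hardship waiver) — fails.
(A) commercially zoned — not satisfied.
(B) age ≥ 16 — not met.
(i) = F OR F = false.
(ii) not (safety training) — satisfied.
So (c) is not satisfied (F AND T).
So (2) is not satisfied (F OR F OR F).
(a) ≤ 22 units — satisfied.
(b) primary residence — not satisfied.
(c) insurance ≥ $250,000 — not satisfied.
So (3) is satisfied (T OR F OR F).
So Overall is not satisfied (T AND F AND T).
Exception (≥300 ft from school) — not satisfied.
Result: main false OR exception false → false.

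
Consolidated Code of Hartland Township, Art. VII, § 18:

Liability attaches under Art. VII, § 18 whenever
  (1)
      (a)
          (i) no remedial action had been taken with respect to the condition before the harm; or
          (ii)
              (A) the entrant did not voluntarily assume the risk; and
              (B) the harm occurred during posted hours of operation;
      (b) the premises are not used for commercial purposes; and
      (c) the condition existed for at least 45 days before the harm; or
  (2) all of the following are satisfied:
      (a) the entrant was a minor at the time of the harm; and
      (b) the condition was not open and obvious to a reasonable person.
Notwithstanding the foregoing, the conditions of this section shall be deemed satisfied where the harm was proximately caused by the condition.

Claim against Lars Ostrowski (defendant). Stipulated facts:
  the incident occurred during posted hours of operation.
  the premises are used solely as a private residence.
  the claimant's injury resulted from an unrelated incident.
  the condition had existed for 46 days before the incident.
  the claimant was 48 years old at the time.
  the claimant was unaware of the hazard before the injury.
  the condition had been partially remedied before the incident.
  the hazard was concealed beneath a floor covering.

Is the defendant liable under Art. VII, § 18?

(i) no remedial action — not met.
(A) no assumed risk — holds.
(B) during posted hours — met.
(ii) = T AND T = true.
So (a) is satisfied (F OR T).
(b) not (commercial use) — holds.
(c) condition ≥45 days old — satisfied.
So (1) is satisfied (T AND T AND T).
(a) entrant a minor — not met.
(b) not open/obvious — met.
(2) = F AND T = false.
Overall: T OR F → true.
Exception (proximate cause) — not satisfied.
Result: main true OR exception false → true.

Yes — liable.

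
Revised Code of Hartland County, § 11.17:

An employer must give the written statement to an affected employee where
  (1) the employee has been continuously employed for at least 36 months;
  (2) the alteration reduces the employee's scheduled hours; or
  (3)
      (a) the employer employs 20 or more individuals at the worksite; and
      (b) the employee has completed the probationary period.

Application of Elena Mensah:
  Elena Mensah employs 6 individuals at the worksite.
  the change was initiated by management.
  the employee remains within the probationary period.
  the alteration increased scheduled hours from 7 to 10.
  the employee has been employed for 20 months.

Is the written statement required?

No — not required.

(1) tenure ≥ 36 mo. — not met.
(2) hours reduced — not satisfied.
(a) ≥ 20 at site — fails.
(b) past probation — fails.
(3): F AND F → false.
Overall: F OR F OR F → false.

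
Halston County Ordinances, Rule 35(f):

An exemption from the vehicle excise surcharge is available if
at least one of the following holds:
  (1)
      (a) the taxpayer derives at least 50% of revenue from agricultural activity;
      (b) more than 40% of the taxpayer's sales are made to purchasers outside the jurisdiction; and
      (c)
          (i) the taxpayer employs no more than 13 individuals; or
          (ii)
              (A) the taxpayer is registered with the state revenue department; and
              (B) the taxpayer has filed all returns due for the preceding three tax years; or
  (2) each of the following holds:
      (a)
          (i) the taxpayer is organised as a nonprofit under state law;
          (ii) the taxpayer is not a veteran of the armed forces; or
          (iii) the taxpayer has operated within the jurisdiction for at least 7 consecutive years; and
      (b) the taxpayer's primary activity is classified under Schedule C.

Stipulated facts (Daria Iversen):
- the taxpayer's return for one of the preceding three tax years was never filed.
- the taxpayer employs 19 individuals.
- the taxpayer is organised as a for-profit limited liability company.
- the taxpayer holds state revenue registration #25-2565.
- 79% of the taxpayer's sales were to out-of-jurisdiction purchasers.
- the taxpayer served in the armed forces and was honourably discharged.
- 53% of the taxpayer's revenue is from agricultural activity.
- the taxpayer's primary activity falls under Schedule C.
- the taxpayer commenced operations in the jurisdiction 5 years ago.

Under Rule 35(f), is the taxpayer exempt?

(a) ≥50% agricultural — satisfied.
(b) >40% out-of-jur. sales — met.
(i) ≤ 13 employees — fails.
(A) state-registered — holds.
(B) returns current — not met.
(ii) = T AND F = false.
(c) = F OR F = false.
So (1) is not satisfied (T AND T AND F).
(i) nonprofit — fails.
(ii) not (veteran) — not met.
(iii) ≥ 7 yrs in jurisdiction — not met.
(a) = F OR F OR F = false.
(b) Schedule C activity — holds.
So (2) is not satisfied (F AND T).
Overall: F OR F → false.

No — not exempt.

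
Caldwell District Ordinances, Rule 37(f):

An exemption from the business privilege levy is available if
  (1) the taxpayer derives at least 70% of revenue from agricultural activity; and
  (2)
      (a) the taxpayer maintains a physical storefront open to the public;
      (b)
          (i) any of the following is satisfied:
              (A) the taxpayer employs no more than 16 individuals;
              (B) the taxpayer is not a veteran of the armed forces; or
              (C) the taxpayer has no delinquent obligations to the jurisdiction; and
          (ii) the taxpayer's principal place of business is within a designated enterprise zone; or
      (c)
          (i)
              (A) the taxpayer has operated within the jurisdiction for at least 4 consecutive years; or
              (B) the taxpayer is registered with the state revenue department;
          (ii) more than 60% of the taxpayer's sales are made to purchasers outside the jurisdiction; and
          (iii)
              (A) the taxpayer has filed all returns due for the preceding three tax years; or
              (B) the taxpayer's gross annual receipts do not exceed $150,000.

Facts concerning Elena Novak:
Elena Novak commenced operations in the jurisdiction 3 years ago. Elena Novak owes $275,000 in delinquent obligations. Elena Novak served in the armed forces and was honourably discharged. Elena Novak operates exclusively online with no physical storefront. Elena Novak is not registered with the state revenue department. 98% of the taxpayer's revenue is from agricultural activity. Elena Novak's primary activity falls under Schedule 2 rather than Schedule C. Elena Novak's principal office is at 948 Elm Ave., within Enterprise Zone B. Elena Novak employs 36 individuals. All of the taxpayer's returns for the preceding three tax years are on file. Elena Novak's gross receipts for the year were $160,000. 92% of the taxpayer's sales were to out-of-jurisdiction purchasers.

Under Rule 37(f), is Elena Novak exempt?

No — not exempt.

(1) ≥70% agricultural — met.
(a) has storefront — fails.
(A) ≤ 16 employees — not satisfied.
(B) not (veteran) — not met.
(C) no delinquency — not satisfied.
So (i) is not satisfied (F OR F OR F).
(ii) in enterprise zone — met.
(b): F AND T → false.
(A) ≥ 4 yrs in jurisdiction — not met.
(B) state-registered — fails.
(i) = F OR F = false.
(ii) >60% out-of-jur. sales — met.
(A) returns current — satisfied.
(B) receipts ≤ $150,000 — not satisfied.
So (iii) is satisfied (T OR F).
So (c) is not satisfied (F AND T AND T).
So (2) is not satisfied (F OR F OR F).
So Overall is not satisfied (T AND F).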